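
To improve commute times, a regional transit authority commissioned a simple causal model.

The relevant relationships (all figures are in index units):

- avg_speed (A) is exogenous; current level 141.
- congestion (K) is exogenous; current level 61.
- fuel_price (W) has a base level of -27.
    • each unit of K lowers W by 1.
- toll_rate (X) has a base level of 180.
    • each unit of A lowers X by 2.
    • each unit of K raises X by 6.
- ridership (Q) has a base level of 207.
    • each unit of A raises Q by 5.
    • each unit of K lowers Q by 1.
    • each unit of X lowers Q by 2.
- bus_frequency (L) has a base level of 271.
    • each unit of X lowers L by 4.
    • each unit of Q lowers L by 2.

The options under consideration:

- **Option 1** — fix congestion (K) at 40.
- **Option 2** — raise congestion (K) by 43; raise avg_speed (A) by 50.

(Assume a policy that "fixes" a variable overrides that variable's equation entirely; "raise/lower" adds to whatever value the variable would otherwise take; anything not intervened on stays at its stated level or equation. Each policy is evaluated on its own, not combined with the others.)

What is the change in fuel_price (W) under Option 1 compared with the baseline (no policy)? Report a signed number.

21

Baseline:
  K = 61
  W = -27 − 61 = -88
Option 1 (K := 40):
  K = 40
  W = -27 − 40 = -67
Change in W: -67 − (-88) = 21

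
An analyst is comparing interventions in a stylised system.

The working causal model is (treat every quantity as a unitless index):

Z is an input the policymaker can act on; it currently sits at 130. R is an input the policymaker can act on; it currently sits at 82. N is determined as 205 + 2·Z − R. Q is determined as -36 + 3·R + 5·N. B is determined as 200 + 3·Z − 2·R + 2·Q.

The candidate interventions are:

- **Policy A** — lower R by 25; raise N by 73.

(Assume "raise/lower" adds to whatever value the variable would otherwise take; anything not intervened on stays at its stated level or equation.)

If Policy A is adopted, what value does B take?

Policy A (R − 25, N + 73):
  Z = 130
  R = 82 − 25 = 57
  N = 205 + 2·130 − 57 (+73 from intervention) = 481
  Q = -36 + 3·57 + 5·481 = 2540
  B = 200 + 3·130 − 2·57 + 2·2540 = 5556

5556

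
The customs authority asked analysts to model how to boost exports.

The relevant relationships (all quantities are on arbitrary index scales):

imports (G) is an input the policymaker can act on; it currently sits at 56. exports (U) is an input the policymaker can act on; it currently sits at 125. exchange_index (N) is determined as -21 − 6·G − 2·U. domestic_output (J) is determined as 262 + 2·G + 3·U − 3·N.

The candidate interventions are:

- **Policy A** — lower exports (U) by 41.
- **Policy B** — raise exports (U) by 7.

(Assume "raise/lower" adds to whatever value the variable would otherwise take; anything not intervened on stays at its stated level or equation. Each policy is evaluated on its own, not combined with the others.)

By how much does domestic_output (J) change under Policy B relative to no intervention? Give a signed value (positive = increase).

63

Baseline:
  G = 56
  U = 125
  N = -21 − 6·56 − 2·125 = -607
  J = 262 + 2·56 + 3·125 − 3·(-607) = 2570
Policy B (U + 7):
  G = 56
  U = 125 + 7 = 132
  N = -21 − 6·56 − 2·132 = -621
  J = 262 + 2·56 + 3·132 − 3·(-621) = 2633
Change in J: 2633 − 2570 = 63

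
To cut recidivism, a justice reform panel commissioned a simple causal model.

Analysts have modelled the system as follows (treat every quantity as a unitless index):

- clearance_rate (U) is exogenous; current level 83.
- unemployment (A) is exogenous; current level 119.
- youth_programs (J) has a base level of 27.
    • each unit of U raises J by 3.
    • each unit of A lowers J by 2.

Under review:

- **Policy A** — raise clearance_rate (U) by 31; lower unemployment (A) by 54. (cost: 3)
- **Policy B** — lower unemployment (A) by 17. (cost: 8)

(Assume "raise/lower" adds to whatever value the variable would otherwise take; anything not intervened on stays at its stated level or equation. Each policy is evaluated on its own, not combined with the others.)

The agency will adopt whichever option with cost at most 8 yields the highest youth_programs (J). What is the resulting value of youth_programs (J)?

Policy A (U + 31, A − 54):
  U = 83 + 31 = 114
  A = 119 − 54 = 65
  J = 27 + 3·114 − 2·65 = 239
Policy B (A − 17):
  U = 83
  A = 119 − 17 = 102
  J = 27 + 3·83 − 2·102 = 72
Comparing — Policy A: J=239, Policy B: J=72. Highest is 239 (Policy A).

239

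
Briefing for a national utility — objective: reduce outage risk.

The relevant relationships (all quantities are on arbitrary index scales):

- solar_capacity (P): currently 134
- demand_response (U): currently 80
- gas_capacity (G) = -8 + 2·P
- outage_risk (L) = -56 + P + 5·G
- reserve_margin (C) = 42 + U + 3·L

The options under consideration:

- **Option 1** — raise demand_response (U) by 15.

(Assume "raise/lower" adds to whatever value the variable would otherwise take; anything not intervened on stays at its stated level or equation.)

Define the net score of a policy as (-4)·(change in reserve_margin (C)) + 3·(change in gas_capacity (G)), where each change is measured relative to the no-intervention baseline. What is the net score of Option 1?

-60

Baseline:
  P = 134
  U = 80
  G = -8 + 2·134 = 260
  L = -56 + 134 + 5·260 = 1378
  C = 42 + 80 + 3·1378 = 4256
Option 1 (U + 15):
  P = 134
  U = 80 + 15 = 95
  G = -8 + 2·134 = 260
  L = -56 + 134 + 5·260 = 1378
  C = 42 + 95 + 3·1378 = 4271
ΔC = 4271 − 4256 = 15; ΔG = 260 − 260 = 0
Score = (-4)·15 + 3·0 = -60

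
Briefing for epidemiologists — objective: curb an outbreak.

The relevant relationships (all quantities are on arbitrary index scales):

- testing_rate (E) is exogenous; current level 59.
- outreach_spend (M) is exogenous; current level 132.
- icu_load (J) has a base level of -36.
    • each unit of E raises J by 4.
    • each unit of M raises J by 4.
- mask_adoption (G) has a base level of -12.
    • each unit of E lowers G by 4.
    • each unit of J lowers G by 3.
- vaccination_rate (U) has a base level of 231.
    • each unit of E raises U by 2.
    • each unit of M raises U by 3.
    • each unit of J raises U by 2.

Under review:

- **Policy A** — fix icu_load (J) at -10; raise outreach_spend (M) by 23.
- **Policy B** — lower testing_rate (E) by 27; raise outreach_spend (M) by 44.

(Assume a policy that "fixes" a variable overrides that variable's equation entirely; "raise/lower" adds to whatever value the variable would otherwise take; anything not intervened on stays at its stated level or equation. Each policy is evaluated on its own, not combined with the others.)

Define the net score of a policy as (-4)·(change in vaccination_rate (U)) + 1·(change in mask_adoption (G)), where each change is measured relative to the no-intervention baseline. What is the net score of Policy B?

-952

Baseline:
  E = 59
  M = 132
  J = -36 + 4·59 + 4·132 = 728
  G = -12 − 4·59 − 3·728 = -2432
  U = 231 + 2·59 + 3·132 + 2·728 = 2201
Policy B (E − 27, M + 44):
  E = 59 − 27 = 32
  M = 132 + 44 = 176
  J = -36 + 4·32 + 4·176 = 796
  G = -12 − 4·32 − 3·796 = -2528
  U = 231 + 2·32 + 3·176 + 2·796 = 2415
ΔU = 2415 − 2201 = 214; ΔG = -2528 − (-2432) = -96
Score = (-4)·214 + 1·(-96) = -952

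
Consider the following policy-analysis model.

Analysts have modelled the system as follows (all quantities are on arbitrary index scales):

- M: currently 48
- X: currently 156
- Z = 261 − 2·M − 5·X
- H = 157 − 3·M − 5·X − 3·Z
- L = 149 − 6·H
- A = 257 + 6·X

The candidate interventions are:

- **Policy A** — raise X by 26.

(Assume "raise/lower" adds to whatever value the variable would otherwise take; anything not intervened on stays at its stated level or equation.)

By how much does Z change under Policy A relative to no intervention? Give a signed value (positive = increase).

Baseline:
  M = 48
  X = 156
  Z = 261 − 2·48 − 5·156 = -615
Policy A (X + 26):
  M = 48
  X = 156 + 26 = 182
  Z = 261 − 2·48 − 5·182 = -745
Change in Z: -745 − (-615) = -130

-130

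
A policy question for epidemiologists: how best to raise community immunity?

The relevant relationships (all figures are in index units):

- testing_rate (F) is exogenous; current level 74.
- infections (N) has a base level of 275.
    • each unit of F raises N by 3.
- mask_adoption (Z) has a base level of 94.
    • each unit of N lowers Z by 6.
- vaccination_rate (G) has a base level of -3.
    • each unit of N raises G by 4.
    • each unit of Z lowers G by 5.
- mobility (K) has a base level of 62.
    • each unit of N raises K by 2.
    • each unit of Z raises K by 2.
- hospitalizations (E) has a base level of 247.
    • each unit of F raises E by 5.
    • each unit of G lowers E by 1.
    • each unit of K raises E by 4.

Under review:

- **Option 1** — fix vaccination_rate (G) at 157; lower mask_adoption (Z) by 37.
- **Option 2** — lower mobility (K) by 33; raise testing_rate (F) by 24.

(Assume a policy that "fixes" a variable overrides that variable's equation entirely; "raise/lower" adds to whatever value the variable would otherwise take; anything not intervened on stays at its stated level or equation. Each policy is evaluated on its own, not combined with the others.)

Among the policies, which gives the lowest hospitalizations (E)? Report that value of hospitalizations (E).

-40028

Option 1 (G := 157, Z − 37):
  F = 74
  N = 275 + 3·74 = 497
  Z = 94 − 6·497 (−37 from intervention) = -2925
  G = 157
  K = 62 + 2·497 + 2·(-2925) = -4794
  E = 247 + 5·74 − 157 + 4·(-4794) = -18716
Option 2 (K − 33, F + 24):
  F = 74 + 24 = 98
  N = 275 + 3·98 = 569
  Z = 94 − 6·569 = -3320
  G = -3 + 4·569 − 5·(-3320) = 18873
  K = 62 + 2·569 + 2·(-3320) (−33 from intervention) = -5473
  E = 247 + 5·98 − 18873 + 4·(-5473) = -40028
Comparing — Option 1: E=-18716, Option 2: E=-40028. Lowest is -40028 (Option 2).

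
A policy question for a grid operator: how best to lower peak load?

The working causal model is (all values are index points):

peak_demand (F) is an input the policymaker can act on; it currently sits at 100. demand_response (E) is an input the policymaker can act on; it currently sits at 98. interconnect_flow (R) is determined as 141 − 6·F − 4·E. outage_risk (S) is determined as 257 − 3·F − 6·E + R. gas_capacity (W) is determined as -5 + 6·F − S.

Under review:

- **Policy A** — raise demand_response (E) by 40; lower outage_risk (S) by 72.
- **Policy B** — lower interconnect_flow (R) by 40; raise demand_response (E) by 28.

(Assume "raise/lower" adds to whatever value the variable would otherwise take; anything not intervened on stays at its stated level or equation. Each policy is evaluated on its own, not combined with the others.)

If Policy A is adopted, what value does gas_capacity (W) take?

2549

Policy A (E + 40, S − 72):
  F = 100
  E = 98 + 40 = 138
  R = 141 − 6·100 − 4·138 = -1011
  S = 257 − 3·100 − 6·138 + (-1011) (−72 from intervention) = -1954
  W = -5 + 6·100 − (-1954) = 2549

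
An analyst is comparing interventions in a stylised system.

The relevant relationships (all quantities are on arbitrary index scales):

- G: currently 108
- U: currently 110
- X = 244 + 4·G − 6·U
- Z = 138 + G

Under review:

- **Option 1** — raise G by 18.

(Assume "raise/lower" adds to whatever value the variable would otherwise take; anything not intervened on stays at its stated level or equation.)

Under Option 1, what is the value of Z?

Option 1 (G + 18):
  G = 108 + 18 = 126
  Z = 138 + 126 = 264

264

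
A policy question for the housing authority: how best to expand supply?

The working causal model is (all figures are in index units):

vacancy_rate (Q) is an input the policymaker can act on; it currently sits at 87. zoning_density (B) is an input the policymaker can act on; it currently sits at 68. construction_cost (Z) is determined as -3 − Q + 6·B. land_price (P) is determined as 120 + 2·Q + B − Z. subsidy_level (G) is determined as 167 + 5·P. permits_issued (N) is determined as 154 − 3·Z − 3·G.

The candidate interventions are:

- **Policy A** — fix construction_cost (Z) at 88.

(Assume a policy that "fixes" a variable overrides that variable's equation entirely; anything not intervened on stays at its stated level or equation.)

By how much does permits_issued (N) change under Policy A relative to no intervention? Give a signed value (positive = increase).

-2760

Baseline:
  Q = 87
  B = 68
  Z = -3 − 87 + 6·68 = 318
  P = 120 + 2·87 + 68 − 318 = 44
  G = 167 + 5·44 = 387
  N = 154 − 3·318 − 3·387 = -1961
Policy A (Z := 88):
  Q = 87
  B = 68
  Z = 88
  P = 120 + 2·87 + 68 − 88 = 274
  G = 167 + 5·274 = 1537
  N = 154 − 3·88 − 3·1537 = -4721
Change in N: -4721 − (-1961) = -2760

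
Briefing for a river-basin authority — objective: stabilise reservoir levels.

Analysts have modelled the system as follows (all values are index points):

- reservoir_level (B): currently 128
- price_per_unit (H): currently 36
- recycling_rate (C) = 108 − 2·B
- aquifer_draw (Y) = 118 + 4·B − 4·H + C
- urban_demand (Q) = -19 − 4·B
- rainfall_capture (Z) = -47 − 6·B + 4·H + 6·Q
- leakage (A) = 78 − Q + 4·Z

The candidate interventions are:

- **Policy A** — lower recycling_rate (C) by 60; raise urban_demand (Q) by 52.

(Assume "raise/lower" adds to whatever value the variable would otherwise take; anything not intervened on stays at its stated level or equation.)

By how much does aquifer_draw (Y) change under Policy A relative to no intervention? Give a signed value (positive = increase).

Baseline:
  B = 128
  H = 36
  C = 108 − 2·128 = -148
  Y = 118 + 4·128 − 4·36 + (-148) = 338
Policy A (C − 60, Q + 52):
  B = 128
  H = 36
  C = 108 − 2·128 (−60 from intervention) = -208
  Y = 118 + 4·128 − 4·36 + (-208) = 278
Change in Y: 278 − 338 = -60

-60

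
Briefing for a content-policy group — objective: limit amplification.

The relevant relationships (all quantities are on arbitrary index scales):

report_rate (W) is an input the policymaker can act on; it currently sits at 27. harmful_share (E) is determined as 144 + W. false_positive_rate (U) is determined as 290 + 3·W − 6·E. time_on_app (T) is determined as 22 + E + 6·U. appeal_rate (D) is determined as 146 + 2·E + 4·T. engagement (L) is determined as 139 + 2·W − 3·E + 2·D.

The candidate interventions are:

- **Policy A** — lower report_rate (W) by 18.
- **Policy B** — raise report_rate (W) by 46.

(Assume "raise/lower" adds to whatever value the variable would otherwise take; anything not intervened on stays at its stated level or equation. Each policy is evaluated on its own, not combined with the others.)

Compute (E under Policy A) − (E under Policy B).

Policy A (W − 18):
  W = 27 − 18 = 9
  E = 144 + 9 = 153
Policy B (W + 46):
  W = 27 + 46 = 73
  E = 144 + 73 = 217
E: 153 − 217 = -64

-64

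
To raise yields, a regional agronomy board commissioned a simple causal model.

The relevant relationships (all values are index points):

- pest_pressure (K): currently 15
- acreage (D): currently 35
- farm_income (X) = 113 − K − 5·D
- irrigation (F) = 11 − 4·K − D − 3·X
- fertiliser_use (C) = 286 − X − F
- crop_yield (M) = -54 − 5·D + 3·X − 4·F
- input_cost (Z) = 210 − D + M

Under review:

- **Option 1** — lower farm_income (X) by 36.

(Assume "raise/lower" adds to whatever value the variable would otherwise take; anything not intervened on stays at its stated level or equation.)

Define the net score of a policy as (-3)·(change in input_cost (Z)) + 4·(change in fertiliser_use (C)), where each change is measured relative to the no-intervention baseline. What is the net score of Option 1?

Baseline:
  K = 15
  D = 35
  X = 113 − 15 − 5·35 = -77
  F = 11 − 4·15 − 35 − 3·(-77) = 147
  C = 286 − (-77) − 147 = 216
  M = -54 − 5·35 + 3·(-77) − 4·147 = -1048
  Z = 210 − 35 + (-1048) = -873
Option 1 (X − 36):
  K = 15
  D = 35
  X = 113 − 15 − 5·35 (−36 from intervention) = -113
  F = 11 − 4·15 − 35 − 3·(-113) = 255
  C = 286 − (-113) − 255 = 144
  M = -54 − 5·35 + 3·(-113) − 4·255 = -1588
  Z = 210 − 35 + (-1588) = -1413
ΔZ = -1413 − (-873) = -540; ΔC = 144 − 216 = -72
Score = (-3)·(-540) + 4·(-72) = 1332

1332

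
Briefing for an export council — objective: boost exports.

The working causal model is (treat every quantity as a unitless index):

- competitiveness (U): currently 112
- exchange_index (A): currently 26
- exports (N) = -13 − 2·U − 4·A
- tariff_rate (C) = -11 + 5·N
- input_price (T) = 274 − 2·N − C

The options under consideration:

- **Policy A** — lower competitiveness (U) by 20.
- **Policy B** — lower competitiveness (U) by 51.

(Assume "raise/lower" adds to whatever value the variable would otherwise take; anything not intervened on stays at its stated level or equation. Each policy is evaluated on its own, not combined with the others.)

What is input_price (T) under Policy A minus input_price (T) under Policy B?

Policy A (U − 20):
  U = 112 − 20 = 92
  A = 26
  N = -13 − 2·92 − 4·26 = -301
  C = -11 + 5·(-301) = -1516
  T = 274 − 2·(-301) − (-1516) = 2392
Policy B (U − 51):
  U = 112 − 51 = 61
  A = 26
  N = -13 − 2·61 − 4·26 = -239
  C = -11 + 5·(-239) = -1206
  T = 274 − 2·(-239) − (-1206) = 1958
T: 2392 − 1958 = 434

434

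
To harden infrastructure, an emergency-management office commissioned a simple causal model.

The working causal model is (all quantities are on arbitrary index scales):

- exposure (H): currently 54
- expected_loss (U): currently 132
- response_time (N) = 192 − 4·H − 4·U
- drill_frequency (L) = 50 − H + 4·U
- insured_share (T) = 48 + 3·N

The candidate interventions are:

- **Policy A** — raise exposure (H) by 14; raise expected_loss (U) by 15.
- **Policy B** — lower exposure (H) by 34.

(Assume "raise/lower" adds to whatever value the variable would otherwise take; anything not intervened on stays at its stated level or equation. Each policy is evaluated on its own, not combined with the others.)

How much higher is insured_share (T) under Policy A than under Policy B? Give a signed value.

-756

Policy A (H + 14, U + 15):
  H = 54 + 14 = 68
  U = 132 + 15 = 147
  N = 192 − 4·68 − 4·147 = -668
  T = 48 + 3·(-668) = -1956
Policy B (H − 34):
  H = 54 − 34 = 20
  U = 132
  N = 192 − 4·20 − 4·132 = -416
  T = 48 + 3·(-416) = -1200
T: -1956 − (-1200) = -756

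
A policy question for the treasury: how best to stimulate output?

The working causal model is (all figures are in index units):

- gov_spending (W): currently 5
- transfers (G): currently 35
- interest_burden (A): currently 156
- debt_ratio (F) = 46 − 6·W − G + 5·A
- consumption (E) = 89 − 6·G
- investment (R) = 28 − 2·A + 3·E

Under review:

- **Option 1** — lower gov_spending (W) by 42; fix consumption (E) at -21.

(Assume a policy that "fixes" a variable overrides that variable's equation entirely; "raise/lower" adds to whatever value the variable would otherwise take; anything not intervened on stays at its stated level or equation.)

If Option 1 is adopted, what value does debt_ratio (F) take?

Option 1 (W − 42, E := -21):
  W = 5 − 42 = -37
  G = 35
  A = 156
  F = 46 − 6·(-37) − 35 + 5·156 = 1013

1013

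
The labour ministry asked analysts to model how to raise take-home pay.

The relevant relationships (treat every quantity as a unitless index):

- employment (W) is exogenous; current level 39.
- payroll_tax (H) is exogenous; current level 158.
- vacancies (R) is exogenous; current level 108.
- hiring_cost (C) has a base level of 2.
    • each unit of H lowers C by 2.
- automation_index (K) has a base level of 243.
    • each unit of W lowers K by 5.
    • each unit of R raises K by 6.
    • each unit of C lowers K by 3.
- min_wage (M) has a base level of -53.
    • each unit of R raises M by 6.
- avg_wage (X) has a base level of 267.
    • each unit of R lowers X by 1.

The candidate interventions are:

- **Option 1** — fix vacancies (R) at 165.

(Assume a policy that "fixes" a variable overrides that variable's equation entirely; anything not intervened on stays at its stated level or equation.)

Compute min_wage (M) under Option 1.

937

Option 1 (R := 165):
  R = 165
  M = -53 + 6·165 = 937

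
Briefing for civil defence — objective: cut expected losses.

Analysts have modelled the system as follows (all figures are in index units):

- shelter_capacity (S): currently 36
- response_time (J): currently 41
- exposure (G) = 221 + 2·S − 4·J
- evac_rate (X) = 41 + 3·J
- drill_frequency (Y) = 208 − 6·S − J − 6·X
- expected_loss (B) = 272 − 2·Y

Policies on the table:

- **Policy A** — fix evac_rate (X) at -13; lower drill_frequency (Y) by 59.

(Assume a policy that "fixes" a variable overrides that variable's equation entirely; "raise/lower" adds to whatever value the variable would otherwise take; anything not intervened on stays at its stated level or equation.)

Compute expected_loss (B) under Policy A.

Policy A (X := -13, Y − 59):
  S = 36
  J = 41
  X = -13
  Y = 208 − 6·36 − 41 − 6·(-13) (−59 from intervention) = -30
  B = 272 − 2·(-30) = 332

332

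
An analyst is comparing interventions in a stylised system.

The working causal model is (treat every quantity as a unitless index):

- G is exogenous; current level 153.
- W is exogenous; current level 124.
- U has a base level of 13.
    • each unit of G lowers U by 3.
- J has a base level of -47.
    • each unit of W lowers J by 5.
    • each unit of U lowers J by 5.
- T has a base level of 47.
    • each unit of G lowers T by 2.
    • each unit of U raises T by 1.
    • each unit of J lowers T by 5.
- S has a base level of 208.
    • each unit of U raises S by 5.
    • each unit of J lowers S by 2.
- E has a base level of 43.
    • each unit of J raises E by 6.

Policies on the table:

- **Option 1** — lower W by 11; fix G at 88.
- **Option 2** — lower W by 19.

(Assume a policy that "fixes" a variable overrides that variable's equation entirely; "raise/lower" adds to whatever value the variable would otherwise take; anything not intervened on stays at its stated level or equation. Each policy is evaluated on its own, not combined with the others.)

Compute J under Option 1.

Option 1 (W − 11, G := 88):
  G = 88
  W = 124 − 11 = 113
  U = 13 − 3·88 = -251
  J = -47 − 5·113 − 5·(-251) = 643

643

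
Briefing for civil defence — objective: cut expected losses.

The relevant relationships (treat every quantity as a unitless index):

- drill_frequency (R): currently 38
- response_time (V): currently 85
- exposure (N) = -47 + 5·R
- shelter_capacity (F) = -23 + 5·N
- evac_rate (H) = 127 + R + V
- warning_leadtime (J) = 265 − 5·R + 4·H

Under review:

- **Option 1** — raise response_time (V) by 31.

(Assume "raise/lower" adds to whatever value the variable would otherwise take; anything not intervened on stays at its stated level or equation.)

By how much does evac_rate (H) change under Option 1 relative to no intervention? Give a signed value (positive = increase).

Baseline:
  R = 38
  V = 85
  H = 127 + 38 + 85 = 250
Option 1 (V + 31):
  R = 38
  V = 85 + 31 = 116
  H = 127 + 38 + 116 = 281
Change in H: 281 − 250 = 31

31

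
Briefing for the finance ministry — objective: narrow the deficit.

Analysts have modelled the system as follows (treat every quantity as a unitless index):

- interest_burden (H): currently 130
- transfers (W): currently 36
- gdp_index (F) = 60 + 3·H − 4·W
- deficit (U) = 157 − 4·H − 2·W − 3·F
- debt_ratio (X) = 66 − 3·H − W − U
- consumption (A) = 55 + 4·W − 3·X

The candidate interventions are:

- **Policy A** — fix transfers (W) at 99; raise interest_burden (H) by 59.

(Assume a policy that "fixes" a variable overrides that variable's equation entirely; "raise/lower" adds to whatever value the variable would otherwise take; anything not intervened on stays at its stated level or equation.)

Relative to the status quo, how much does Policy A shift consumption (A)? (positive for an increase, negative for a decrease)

561

Baseline:
  H = 130
  W = 36
  F = 60 + 3·130 − 4·36 = 306
  U = 157 − 4·130 − 2·36 − 3·306 = -1353
  X = 66 − 3·130 − 36 − (-1353) = 993
  A = 55 + 4·36 − 3·993 = -2780
Policy A (W := 99, H + 59):
  H = 130 + 59 = 189
  W = 99
  F = 60 + 3·189 − 4·99 = 231
  U = 157 − 4·189 − 2·99 − 3·231 = -1490
  X = 66 − 3·189 − 99 − (-1490) = 890
  A = 55 + 4·99 − 3·890 = -2219
Change in A: -2219 − (-2780) = 561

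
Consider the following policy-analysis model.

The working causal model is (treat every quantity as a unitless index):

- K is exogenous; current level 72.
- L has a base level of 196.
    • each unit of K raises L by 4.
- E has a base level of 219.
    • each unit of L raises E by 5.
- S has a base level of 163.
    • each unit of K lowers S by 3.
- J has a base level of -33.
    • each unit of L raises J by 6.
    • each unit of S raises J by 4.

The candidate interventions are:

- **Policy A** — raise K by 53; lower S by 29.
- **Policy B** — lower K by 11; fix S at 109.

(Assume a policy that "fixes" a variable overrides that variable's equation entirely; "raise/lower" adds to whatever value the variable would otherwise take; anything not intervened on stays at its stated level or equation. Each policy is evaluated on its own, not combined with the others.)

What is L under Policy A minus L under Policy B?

256

Policy A (K + 53, S − 29):
  K = 72 + 53 = 125
  L = 196 + 4·125 = 696
Policy B (K − 11, S := 109):
  K = 72 − 11 = 61
  L = 196 + 4·61 = 440
L: 696 − 440 = 256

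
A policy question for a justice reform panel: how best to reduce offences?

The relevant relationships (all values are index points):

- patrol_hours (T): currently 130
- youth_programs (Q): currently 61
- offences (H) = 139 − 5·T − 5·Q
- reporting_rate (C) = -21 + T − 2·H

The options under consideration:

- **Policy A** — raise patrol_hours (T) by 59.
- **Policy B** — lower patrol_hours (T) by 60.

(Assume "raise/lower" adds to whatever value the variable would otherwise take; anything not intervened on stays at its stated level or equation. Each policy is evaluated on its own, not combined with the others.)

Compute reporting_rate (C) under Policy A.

2390

Policy A (T + 59):
  T = 130 + 59 = 189
  Q = 61
  H = 139 − 5·189 − 5·61 = -1111
  C = -21 + 189 − 2·(-1111) = 2390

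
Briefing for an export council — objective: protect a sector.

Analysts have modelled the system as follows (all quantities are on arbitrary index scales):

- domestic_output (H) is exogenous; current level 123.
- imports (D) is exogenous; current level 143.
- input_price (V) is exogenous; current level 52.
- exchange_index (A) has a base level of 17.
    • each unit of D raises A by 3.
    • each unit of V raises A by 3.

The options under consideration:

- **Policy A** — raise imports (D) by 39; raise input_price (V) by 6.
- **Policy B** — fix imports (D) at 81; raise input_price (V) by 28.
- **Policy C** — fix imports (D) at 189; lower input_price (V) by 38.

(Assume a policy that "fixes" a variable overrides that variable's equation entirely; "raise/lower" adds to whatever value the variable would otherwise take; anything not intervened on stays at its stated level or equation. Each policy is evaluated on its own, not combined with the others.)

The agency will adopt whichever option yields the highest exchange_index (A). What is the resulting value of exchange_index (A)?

Policy A (D + 39, V + 6):
  D = 143 + 39 = 182
  V = 52 + 6 = 58
  A = 17 + 3·182 + 3·58 = 737
Policy B (D := 81, V + 28):
  D = 81
  V = 52 + 28 = 80
  A = 17 + 3·81 + 3·80 = 500
Policy C (D := 189, V − 38):
  D = 189
  V = 52 − 38 = 14
  A = 17 + 3·189 + 3·14 = 626
Comparing — Policy A: A=737, Policy B: A=500, Policy C: A=626. Highest is 737 (Policy A).

737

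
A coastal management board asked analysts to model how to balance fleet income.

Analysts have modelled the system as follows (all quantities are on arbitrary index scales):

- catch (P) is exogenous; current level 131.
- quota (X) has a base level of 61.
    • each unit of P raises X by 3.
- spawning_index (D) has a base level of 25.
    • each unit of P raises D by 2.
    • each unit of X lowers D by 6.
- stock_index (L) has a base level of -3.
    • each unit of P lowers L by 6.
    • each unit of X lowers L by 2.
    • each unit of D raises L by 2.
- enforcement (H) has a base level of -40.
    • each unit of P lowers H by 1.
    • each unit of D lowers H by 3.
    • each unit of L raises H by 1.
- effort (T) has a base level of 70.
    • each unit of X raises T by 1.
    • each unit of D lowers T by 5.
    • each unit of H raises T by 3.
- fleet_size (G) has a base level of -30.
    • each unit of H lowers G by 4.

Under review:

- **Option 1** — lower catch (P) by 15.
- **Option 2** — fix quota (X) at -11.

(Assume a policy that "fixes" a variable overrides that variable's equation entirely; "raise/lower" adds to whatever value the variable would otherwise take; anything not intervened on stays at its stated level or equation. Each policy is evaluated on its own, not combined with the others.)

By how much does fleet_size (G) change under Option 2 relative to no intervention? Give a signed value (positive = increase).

7440

Baseline:
  P = 131
  X = 61 + 3·131 = 454
  D = 25 + 2·131 − 6·454 = -2437
  L = -3 − 6·131 − 2·454 + 2·(-2437) = -6571
  H = -40 − 131 − 3·(-2437) + (-6571) = 569
  G = -30 − 4·569 = -2306
Option 2 (X := -11):
  P = 131
  X = -11
  D = 25 + 2·131 − 6·(-11) = 353
  L = -3 − 6·131 − 2·(-11) + 2·353 = -61
  H = -40 − 131 − 3·353 + (-61) = -1291
  G = -30 − 4·(-1291) = 5134
Change in G: 5134 − (-2306) = 7440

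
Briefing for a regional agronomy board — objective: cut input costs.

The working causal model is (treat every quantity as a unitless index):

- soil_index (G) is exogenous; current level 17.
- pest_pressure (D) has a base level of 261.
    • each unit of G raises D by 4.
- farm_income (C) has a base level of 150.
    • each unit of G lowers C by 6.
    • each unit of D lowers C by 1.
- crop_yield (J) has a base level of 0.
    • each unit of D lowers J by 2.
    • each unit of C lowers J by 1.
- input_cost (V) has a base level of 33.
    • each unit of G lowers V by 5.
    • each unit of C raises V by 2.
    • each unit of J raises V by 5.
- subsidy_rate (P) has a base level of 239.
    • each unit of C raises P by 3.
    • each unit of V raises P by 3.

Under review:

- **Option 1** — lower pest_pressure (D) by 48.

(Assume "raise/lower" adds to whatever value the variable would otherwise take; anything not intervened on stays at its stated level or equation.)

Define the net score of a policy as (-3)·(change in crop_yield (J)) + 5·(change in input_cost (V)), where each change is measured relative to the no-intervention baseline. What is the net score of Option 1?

1536

Baseline:
  G = 17
  D = 261 + 4·17 = 329
  C = 150 − 6·17 − 329 = -281
  J = 0 − 2·329 − (-281) = -377
  V = 33 − 5·17 + 2·(-281) + 5·(-377) = -2499
Option 1 (D − 48):
  G = 17
  D = 261 + 4·17 (−48 from intervention) = 281
  C = 150 − 6·17 − 281 = -233
  J = 0 − 2·281 − (-233) = -329
  V = 33 − 5·17 + 2·(-233) + 5·(-329) = -2163
ΔJ = -329 − (-377) = 48; ΔV = -2163 − (-2499) = 336
Score = (-3)·48 + 5·336 = 1536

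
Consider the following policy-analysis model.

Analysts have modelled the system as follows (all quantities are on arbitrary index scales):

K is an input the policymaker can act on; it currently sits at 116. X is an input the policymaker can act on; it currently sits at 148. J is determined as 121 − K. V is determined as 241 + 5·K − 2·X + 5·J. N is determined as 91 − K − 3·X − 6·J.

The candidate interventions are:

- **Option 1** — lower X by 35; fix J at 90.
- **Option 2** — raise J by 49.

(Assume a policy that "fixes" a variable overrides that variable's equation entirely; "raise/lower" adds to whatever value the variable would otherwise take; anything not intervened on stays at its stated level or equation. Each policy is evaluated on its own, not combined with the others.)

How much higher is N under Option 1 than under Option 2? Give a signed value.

-111

Option 1 (X − 35, J := 90):
  K = 116
  X = 148 − 35 = 113
  J = 90
  N = 91 − 116 − 3·113 − 6·90 = -904
Option 2 (J + 49):
  K = 116
  X = 148
  J = 121 − 116 (+49 from intervention) = 54
  N = 91 − 116 − 3·148 − 6·54 = -793
N: -904 − (-793) = -111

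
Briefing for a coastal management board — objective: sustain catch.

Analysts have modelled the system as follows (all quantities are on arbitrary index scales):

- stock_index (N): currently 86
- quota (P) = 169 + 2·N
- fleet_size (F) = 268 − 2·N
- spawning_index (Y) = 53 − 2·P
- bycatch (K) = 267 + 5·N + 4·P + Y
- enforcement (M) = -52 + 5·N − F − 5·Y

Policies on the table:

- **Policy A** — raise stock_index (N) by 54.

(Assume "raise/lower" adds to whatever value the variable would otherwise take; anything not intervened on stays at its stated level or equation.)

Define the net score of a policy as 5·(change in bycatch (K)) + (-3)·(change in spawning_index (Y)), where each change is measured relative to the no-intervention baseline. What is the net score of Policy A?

Baseline:
  N = 86
  P = 169 + 2·86 = 341
  Y = 53 − 2·341 = -629
  K = 267 + 5·86 + 4·341 + (-629) = 1432
Policy A (N + 54):
  N = 86 + 54 = 140
  P = 169 + 2·140 = 449
  Y = 53 − 2·449 = -845
  K = 267 + 5·140 + 4·449 + (-845) = 1918
ΔK = 1918 − 1432 = 486; ΔY = -845 − (-629) = -216
Score = 5·486 + (-3)·(-216) = 3078

3078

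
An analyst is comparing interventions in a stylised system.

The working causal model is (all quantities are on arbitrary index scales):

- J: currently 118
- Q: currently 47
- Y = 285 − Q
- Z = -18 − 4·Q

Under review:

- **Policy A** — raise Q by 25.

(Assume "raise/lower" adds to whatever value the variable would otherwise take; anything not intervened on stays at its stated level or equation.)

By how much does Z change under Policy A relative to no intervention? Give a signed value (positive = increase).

Baseline:
  Q = 47
  Z = -18 − 4·47 = -206
Policy A (Q + 25):
  Q = 47 + 25 = 72
  Z = -18 − 4·72 = -306
Change in Z: -306 − (-206) = -100

-100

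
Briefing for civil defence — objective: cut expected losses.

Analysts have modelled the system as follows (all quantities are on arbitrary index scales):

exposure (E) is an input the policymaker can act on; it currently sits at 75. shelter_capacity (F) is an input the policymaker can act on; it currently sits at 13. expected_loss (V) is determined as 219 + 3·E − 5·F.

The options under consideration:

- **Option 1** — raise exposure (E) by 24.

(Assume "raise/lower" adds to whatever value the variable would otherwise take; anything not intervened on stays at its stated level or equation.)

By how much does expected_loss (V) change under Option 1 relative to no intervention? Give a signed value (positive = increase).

72

Baseline:
  E = 75
  F = 13
  V = 219 + 3·75 − 5·13 = 379
Option 1 (E + 24):
  E = 75 + 24 = 99
  F = 13
  V = 219 + 3·99 − 5·13 = 451
Change in V: 451 − 379 = 72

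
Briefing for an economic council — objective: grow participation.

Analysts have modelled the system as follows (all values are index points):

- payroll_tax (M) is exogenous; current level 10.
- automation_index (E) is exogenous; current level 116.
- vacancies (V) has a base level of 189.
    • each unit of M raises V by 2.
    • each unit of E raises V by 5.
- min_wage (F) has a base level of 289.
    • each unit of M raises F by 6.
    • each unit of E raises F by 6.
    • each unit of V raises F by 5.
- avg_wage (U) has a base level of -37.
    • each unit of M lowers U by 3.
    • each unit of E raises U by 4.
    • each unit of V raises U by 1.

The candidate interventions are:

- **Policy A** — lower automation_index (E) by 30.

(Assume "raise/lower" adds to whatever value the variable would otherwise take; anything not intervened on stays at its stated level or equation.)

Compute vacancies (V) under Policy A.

Policy A (E − 30):
  M = 10
  E = 116 − 30 = 86
  V = 189 + 2·10 + 5·86 = 639

639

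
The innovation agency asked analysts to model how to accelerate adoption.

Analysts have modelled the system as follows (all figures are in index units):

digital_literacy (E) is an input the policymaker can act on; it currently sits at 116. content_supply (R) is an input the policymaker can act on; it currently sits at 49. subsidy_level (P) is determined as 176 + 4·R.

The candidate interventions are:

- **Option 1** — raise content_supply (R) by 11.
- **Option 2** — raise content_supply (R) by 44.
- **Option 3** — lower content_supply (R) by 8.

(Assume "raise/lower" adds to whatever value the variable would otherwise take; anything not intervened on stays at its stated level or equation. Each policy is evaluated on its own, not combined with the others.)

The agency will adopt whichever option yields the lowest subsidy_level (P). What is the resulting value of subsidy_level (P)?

340

Option 1 (R + 11):
  R = 49 + 11 = 60
  P = 176 + 4·60 = 416
Option 2 (R + 44):
  R = 49 + 44 = 93
  P = 176 + 4·93 = 548
Option 3 (R − 8):
  R = 49 − 8 = 41
  P = 176 + 4·41 = 340
Comparing — Option 1: P=416, Option 2: P=548, Option 3: P=340. Lowest is 340 (Option 3).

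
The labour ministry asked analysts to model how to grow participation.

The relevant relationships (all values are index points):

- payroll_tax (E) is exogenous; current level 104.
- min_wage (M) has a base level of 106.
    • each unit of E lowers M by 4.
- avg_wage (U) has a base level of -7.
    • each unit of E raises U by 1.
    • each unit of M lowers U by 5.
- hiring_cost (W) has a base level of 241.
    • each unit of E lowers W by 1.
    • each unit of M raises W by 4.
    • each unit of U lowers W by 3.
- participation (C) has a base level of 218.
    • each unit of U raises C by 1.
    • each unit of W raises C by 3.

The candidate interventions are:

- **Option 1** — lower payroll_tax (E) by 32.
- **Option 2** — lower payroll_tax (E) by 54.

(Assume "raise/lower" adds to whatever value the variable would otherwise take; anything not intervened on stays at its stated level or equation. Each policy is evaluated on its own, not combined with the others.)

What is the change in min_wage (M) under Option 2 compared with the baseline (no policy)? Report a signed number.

216

Baseline:
  E = 104
  M = 106 − 4·104 = -310
Option 2 (E − 54):
  E = 104 − 54 = 50
  M = 106 − 4·50 = -94
Change in M: -94 − (-310) = 216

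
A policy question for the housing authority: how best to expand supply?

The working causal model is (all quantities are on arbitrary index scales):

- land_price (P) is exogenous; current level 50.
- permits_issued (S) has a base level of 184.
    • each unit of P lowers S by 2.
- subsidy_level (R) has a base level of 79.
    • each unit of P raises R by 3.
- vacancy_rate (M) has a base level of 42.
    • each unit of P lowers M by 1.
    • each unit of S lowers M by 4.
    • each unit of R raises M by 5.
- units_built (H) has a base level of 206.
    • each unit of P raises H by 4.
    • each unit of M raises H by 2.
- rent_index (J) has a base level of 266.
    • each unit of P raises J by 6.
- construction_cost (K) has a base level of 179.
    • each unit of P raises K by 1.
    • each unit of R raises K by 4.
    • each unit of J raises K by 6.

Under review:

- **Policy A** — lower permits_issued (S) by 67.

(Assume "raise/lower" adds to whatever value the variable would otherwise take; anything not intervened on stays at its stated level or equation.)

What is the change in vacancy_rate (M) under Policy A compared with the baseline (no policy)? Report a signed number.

Baseline:
  P = 50
  S = 184 − 2·50 = 84
  R = 79 + 3·50 = 229
  M = 42 − 50 − 4·84 + 5·229 = 801
Policy A (S − 67):
  P = 50
  S = 184 − 2·50 (−67 from intervention) = 17
  R = 79 + 3·50 = 229
  M = 42 − 50 − 4·17 + 5·229 = 1069
Change in M: 1069 − 801 = 268

268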